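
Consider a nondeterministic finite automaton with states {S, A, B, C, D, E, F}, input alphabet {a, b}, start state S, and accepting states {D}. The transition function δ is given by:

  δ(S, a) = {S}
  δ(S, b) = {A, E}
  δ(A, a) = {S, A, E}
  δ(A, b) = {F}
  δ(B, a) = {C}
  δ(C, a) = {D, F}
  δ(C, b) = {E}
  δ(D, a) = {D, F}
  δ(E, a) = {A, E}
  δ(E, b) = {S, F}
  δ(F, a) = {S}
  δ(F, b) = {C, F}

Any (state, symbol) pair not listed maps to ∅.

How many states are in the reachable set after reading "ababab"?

4

Start in {S}.
Read 'a': {S} → {S}.
Read 'b': {S} → {A, E}.
Read 'a': {A, E} → {S, A, E}.
Read 'b': {S, A, E} → {S, A, E, F}.
Read 'a': {S, A, E, F} → {S, A, E}.
Read 'b': {S, A, E} → {S, A, E, F}.
That set has 4 states.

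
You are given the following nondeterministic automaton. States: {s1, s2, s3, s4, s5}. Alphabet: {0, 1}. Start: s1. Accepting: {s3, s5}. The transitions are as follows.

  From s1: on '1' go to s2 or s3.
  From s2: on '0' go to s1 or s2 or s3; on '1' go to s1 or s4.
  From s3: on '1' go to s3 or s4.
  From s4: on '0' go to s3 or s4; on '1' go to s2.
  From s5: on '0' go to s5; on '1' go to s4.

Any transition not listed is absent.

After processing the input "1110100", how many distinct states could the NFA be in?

4

Start in {s1}.
Read '1': s1→{s2, s3}; now {s2, s3}.
Read '1': s2→{s1, s4}, s3→{s3, s4}; now {s1, s3, s4}.
Read '1': s1→{s2, s3}, s3→{s3, s4}, s4→{s2}; now {s2, s3, s4}.
Read '0': s2→{s1, s2, s3}, s3→∅, s4→{s3, s4}; now {s1, s2, s3, s4}.
Read '1': s1→{s2, s3}, s2→{s1, s4}, s3→{s3, s4}, s4→{s2}; now {s1, s2, s3, s4}.
Read '0': s1→∅, s2→{s1, s2, s3}, s3→∅, s4→{s3, s4}; now {s1, s2, s3, s4}.
Read '0': s1→∅, s2→{s1, s2, s3}, s3→∅, s4→{s3, s4}; now {s1, s2, s3, s4}.
That set has 4 states.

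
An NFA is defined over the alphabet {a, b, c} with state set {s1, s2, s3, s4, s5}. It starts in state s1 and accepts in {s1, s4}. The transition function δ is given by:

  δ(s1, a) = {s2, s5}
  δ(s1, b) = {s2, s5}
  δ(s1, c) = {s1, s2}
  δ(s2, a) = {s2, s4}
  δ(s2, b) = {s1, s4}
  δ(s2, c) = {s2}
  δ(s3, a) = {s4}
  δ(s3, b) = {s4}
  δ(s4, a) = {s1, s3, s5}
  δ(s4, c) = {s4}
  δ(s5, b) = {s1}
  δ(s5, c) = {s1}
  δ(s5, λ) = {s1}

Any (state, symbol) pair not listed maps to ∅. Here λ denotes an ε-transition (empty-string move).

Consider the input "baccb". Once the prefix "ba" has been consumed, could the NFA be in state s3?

Start in {s1}.
Read 'b': s1→{s2, s5}; union {s2, s5}; ε-closure = {s1, s2, s5}.
Read 'a': s1→{s2, s5}, s2→{s2, s4}, s5→∅; union {s2, s4, s5}; ε-closure = {s1, s2, s4, s5}.
State s3 is not in {s1, s2, s4, s5}.

No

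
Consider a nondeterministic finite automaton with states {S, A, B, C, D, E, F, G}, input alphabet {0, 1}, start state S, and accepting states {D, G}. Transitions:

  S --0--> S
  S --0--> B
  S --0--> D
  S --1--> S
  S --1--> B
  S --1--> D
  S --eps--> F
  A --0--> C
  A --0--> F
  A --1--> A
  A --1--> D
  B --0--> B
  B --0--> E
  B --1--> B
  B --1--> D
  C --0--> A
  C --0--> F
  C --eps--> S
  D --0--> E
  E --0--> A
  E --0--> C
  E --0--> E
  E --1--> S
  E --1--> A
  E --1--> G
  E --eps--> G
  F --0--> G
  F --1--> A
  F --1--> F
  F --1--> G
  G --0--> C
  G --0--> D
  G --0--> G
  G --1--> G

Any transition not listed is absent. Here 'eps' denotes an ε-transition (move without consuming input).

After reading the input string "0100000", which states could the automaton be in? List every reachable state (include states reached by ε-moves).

{S, A, B, C, D, E, F, G}

Start: ε-closure({S}) = {S, F}.
Read '0': S→{S, B, D}, F→{G}; union {S, B, D, G}; ε-closure = {S, B, D, F, G}.
Read '1': S→{S, B, D}, B→{B, D}, D→∅, F→{A, F, G}, G→{G}; now {S, A, B, D, F, G}.
Read '0': S→{S, B, D}, A→{C, F}, B→{B, E}, D→{E}, F→{G}, G→{C, D, G}; now {S, B, C, D, E, F, G}.
Read '0': S→{S, B, D}, B→{B, E}, C→{A, F}, D→{E}, E→{A, C, E}, F→{G}, G→{C, D, G}; now {S, A, B, C, D, E, F, G}.
Read '0': S→{S, B, D}, A→{C, F}, B→{B, E}, C→{A, F}, D→{E}, E→{A, C, E}, F→{G}, G→{C, D, G}; now {S, A, B, C, D, E, F, G}.
Read '0': S→{S, B, D}, A→{C, F}, B→{B, E}, C→{A, F}, D→{E}, E→{A, C, E}, F→{G}, G→{C, D, G}; now {S, A, B, C, D, E, F, G}.
Read '0': S→{S, B, D}, A→{C, F}, B→{B, E}, C→{A, F}, D→{E}, E→{A, C, E}, F→{G}, G→{C, D, G}; now {S, A, B, C, D, E, F, G}.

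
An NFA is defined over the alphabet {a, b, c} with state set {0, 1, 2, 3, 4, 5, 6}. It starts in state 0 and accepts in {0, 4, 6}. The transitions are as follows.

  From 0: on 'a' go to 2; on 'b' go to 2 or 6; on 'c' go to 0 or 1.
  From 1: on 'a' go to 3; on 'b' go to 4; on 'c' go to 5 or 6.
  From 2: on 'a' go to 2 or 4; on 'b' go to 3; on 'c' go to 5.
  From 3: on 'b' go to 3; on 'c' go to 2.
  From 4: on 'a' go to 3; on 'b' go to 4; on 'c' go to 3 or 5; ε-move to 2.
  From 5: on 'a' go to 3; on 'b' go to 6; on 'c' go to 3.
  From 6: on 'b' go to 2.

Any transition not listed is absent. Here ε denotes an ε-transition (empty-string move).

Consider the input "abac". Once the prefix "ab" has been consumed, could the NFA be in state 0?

No

Start in {0}.
Read 'a': {0} → {2}.
Read 'b': {2} → {3}.
State 0 is not in {3}.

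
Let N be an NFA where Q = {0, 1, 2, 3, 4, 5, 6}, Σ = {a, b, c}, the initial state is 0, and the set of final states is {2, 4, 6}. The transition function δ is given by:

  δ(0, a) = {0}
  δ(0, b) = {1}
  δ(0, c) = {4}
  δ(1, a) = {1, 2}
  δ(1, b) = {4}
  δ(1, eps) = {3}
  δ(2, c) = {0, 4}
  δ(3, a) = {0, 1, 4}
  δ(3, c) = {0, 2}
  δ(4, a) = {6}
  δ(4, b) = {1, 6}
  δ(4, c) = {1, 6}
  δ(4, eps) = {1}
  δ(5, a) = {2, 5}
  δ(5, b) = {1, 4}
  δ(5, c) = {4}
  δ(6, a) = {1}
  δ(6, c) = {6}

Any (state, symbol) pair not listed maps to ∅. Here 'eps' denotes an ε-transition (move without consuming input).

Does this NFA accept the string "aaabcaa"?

No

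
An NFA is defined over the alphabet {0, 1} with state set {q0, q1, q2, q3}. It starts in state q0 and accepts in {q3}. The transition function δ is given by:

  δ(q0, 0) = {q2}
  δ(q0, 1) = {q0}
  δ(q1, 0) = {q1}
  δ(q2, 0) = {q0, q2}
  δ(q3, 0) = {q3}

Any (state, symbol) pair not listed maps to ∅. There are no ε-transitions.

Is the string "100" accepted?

No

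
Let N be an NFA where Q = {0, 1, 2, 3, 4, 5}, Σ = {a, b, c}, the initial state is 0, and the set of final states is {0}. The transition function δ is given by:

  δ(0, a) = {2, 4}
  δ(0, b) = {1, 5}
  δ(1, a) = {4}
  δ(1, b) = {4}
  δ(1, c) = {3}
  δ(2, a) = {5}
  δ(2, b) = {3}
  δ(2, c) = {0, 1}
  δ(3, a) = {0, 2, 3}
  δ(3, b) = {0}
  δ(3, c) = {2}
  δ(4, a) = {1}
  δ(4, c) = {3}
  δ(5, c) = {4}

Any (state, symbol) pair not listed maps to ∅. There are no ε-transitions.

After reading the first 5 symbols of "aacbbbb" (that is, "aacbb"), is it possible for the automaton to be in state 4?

No

Start in {0}.
Read 'a': 0→{2, 4}; now {2, 4}.
Read 'a': 2→{5}, 4→{1}; now {1, 5}.
Read 'c': 1→{3}, 5→{4}; now {3, 4}.
Read 'b': 3→{0}, 4→∅; now {0}.
Read 'b': 0→{1, 5}; now {1, 5}.
State 4 is not in {1, 5}.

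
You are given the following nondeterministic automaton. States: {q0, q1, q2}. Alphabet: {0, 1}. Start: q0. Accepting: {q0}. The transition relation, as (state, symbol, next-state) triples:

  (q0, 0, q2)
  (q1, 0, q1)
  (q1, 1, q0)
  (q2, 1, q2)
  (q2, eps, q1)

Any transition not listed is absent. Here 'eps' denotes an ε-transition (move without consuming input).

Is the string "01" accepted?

Yes

Start in {q0}.
Read '0': {q0} → {q1, q2}.
Read '1': {q1, q2} → {q0, q1, q2}.
The final set {q0, q1, q2} contains the accepting state q0.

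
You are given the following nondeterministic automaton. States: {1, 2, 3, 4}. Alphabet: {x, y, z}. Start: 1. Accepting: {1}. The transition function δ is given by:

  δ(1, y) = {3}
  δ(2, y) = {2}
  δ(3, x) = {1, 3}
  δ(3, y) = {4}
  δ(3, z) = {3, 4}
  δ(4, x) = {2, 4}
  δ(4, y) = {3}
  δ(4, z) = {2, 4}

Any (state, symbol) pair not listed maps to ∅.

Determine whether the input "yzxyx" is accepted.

Yes

Start in {1}.
Read 'y': 1→{3}; now {3}.
Read 'z': 3→{3, 4}; now {3, 4}.
Read 'x': 3→{1, 3}, 4→{2, 4}; now {1, 2, 3, 4}.
Read 'y': 1→{3}, 2→{2}, 3→{4}, 4→{3}; now {2, 3, 4}.
Read 'x': 2→∅, 3→{1, 3}, 4→{2, 4}; now {1, 2, 3, 4}.
The final set {1, 2, 3, 4} contains the accepting state 1.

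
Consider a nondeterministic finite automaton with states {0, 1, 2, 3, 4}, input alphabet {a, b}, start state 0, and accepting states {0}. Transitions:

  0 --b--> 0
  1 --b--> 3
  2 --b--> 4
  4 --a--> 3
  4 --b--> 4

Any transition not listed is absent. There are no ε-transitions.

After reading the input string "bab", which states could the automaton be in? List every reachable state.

Start in {0}.
Read 'b': 0→{0}; now {0}.
Read 'a': 0→∅; now ∅.
The set is empty and remains empty for the remaining 1 symbol.

∅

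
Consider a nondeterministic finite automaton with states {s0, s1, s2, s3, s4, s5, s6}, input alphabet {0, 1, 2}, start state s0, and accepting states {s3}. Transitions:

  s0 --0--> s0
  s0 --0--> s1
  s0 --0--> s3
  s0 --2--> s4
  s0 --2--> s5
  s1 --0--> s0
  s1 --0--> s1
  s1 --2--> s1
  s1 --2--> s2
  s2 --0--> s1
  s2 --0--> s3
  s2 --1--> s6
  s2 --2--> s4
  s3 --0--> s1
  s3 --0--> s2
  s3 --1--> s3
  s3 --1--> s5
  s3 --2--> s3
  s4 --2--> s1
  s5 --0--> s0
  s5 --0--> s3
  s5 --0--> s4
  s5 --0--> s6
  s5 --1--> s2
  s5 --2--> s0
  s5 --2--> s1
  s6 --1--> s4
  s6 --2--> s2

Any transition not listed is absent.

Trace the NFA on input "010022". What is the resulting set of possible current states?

Start in {s0}.
Read '0': {s0} → {s0, s1, s3}.
Read '1': {s0, s1, s3} → {s3, s5}.
Read '0': {s3, s5} → {s0, s1, s2, s3, s4, s6}.
Read '0': {s0, s1, s2, s3, s4, s6} → {s0, s1, s2, s3}.
Read '2': {s0, s1, s2, s3} → {s1, s2, s3, s4, s5}.
Read '2': {s1, s2, s3, s4, s5} → {s0, s1, s2, s3, s4}.

{s0, s1, s2, s3, s4}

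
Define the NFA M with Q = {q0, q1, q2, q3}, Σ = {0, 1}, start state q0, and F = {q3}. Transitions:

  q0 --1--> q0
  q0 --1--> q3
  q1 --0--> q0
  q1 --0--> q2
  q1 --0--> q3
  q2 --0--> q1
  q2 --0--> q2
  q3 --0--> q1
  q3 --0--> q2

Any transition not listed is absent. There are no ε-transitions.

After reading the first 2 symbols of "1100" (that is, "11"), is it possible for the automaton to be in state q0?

Yes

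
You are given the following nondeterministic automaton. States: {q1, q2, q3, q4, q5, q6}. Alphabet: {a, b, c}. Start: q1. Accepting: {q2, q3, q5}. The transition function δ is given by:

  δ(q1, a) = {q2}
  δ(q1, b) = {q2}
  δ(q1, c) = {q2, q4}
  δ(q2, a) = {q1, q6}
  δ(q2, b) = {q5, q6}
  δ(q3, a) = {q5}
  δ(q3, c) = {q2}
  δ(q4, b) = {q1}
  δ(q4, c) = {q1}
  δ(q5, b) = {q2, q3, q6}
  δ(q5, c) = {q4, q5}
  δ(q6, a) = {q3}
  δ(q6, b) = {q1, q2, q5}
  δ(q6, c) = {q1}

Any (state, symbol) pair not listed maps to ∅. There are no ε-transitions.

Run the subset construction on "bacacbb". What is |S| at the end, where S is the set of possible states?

5

Start in {q1}.
Read 'b': q1→{q2}; now {q2}.
Read 'a': q2→{q1, q6}; now {q1, q6}.
Read 'c': q1→{q2, q4}, q6→{q1}; now {q1, q2, q4}.
Read 'a': q1→{q2}, q2→{q1, q6}, q4→∅; now {q1, q2, q6}.
Read 'c': q1→{q2, q4}, q2→∅, q6→{q1}; now {q1, q2, q4}.
Read 'b': q1→{q2}, q2→{q5, q6}, q4→{q1}; now {q1, q2, q5, q6}.
Read 'b': q1→{q2}, q2→{q5, q6}, q5→{q2, q3, q6}, q6→{q1, q2, q5}; now {q1, q2, q3, q5, q6}.
That set has 5 states.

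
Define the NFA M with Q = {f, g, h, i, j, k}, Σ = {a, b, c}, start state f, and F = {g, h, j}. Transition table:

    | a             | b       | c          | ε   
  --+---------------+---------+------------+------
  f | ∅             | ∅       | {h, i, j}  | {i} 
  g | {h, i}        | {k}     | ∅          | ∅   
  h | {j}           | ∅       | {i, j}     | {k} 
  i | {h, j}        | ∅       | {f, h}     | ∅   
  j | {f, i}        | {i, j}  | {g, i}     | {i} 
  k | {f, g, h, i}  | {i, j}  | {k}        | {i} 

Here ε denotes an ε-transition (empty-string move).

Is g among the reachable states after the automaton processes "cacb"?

No

Start: ε-closure({f}) = {f, i}.
Read 'c': f→{h, i, j}, i→{f, h}; union {f, h, i, j}; ε-closure = {f, h, i, j, k}.
Read 'a': f→∅, h→{j}, i→{h, j}, j→{f, i}, k→{f, g, h, i}; union {f, g, h, i, j}; ε-closure = {f, g, h, i, j, k}.
Read 'c': f→{h, i, j}, g→∅, h→{i, j}, i→{f, h}, j→{g, i}, k→{k}; now {f, g, h, i, j, k}.
Read 'b': f→∅, g→{k}, h→∅, i→∅, j→{i, j}, k→{i, j}; now {i, j, k}.
State g is not in {i, j, k}.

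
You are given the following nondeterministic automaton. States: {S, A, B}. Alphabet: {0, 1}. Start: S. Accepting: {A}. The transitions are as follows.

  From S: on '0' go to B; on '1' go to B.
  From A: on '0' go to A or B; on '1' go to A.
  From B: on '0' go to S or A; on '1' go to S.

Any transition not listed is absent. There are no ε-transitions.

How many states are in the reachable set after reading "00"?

Start in {S}.
Read '0': S→{B}; now {B}.
Read '0': B→{S, A}; now {S, A}.
That set has 2 states.

2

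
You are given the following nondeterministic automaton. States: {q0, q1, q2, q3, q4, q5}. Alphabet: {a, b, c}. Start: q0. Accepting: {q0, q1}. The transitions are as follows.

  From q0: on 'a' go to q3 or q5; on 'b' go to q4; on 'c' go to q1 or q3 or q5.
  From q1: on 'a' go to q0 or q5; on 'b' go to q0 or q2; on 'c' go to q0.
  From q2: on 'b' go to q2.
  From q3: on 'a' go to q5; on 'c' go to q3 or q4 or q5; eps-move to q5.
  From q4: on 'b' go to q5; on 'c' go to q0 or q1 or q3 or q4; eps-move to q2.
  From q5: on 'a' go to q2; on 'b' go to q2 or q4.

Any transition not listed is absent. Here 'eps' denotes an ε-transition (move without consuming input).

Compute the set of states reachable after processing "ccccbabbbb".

Start in {q0}.
Read 'c': q0→{q1, q3, q5}; now {q1, q3, q5}.
Read 'c': q1→{q0}, q3→{q3, q4, q5}, q5→∅; union {q0, q3, q4, q5}; ε-closure = {q0, q2, q3, q4, q5}.
Read 'c': q0→{q1, q3, q5}, q2→∅, q3→{q3, q4, q5}, q4→{q0, q1, q3, q4}, q5→∅; union {q0, q1, q3, q4, q5}; ε-closure = {q0, q1, q2, q3, q4, q5}.
Read 'c': q0→{q1, q3, q5}, q1→{q0}, q2→∅, q3→{q3, q4, q5}, q4→{q0, q1, q3, q4}, q5→∅; union {q0, q1, q3, q4, q5}; ε-closure = {q0, q1, q2, q3, q4, q5}.
Read 'b': q0→{q4}, q1→{q0, q2}, q2→{q2}, q3→∅, q4→{q5}, q5→{q2, q4}; now {q0, q2, q4, q5}.
Read 'a': q0→{q3, q5}, q2→∅, q4→∅, q5→{q2}; now {q2, q3, q5}.
Read 'b': q2→{q2}, q3→∅, q5→{q2, q4}; now {q2, q4}.
Read 'b': q2→{q2}, q4→{q5}; now {q2, q5}.
Read 'b': q2→{q2}, q5→{q2, q4}; now {q2, q4}.
Read 'b': q2→{q2}, q4→{q5}; now {q2, q5}.

{q2, q5}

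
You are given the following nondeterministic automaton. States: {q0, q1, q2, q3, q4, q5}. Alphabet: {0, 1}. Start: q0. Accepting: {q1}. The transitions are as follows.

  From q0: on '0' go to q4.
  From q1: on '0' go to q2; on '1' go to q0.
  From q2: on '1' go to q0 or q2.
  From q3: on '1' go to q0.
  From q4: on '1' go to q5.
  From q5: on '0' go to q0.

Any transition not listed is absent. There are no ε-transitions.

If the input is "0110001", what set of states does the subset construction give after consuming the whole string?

Start in {q0}.
Read '0': {q0} → {q4}.
Read '1': {q4} → {q5}.
Read '1': {q5} → ∅.
The set is empty and remains empty for the remaining 4 symbols.

∅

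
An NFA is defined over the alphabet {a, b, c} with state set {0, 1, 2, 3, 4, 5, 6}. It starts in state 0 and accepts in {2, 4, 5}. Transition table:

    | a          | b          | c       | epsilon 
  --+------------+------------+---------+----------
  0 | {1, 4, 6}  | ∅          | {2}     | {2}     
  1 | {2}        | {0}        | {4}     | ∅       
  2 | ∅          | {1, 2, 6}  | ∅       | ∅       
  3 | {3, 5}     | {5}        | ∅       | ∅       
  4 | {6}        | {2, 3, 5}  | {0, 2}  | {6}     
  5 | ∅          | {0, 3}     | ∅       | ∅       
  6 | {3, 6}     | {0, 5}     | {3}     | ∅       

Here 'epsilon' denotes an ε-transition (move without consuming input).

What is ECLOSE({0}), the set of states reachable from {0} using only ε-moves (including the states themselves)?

Begin with {0}.
ε-move 0 → 2; add 2.

{0, 2}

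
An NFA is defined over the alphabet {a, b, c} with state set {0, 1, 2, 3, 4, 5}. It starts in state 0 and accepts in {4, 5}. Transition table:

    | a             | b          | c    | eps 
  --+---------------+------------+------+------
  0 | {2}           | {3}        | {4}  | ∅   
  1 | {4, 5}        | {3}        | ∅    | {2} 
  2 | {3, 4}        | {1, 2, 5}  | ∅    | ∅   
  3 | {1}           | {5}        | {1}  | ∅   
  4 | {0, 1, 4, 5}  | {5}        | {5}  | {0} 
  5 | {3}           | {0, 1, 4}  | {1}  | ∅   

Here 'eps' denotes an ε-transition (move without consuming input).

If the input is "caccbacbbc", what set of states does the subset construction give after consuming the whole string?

Start in {0}.
Read 'c': {0} → {0, 4}.
Read 'a': {0, 4} → {0, 1, 2, 4, 5}.
Read 'c': {0, 1, 2, 4, 5} → {0, 1, 2, 4, 5}.
Read 'c': {0, 1, 2, 4, 5} → {0, 1, 2, 4, 5}.
Read 'b': {0, 1, 2, 4, 5} → {0, 1, 2, 3, 4, 5}.
Read 'a': {0, 1, 2, 3, 4, 5} → {0, 1, 2, 3, 4, 5}.
Read 'c': {0, 1, 2, 3, 4, 5} → {0, 1, 2, 4, 5}.
Read 'b': {0, 1, 2, 4, 5} → {0, 1, 2, 3, 4, 5}.
Read 'b': {0, 1, 2, 3, 4, 5} → {0, 1, 2, 3, 4, 5}.
Read 'c': {0, 1, 2, 3, 4, 5} → {0, 1, 2, 4, 5}.

{0, 1, 2, 4, 5}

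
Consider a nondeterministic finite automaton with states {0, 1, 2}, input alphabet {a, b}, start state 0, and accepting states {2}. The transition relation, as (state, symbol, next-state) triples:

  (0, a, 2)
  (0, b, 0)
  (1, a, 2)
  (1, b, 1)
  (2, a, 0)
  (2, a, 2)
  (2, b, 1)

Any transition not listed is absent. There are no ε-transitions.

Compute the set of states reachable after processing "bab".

{1}

Start in {0}.
Read 'b': {0} → {0}.
Read 'a': {0} → {2}.
Read 'b': {2} → {1}.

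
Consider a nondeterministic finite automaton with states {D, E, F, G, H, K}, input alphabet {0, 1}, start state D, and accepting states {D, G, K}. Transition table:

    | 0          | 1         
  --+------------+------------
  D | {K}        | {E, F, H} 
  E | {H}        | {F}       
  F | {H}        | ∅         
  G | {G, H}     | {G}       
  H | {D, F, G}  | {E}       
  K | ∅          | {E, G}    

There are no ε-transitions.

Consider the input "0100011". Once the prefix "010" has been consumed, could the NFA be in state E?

Start in {D}.
Read '0': D→{K}; now {K}.
Read '1': K→{E, G}; now {E, G}.
Read '0': E→{H}, G→{G, H}; now {G, H}.
State E is not in {G, H}.

No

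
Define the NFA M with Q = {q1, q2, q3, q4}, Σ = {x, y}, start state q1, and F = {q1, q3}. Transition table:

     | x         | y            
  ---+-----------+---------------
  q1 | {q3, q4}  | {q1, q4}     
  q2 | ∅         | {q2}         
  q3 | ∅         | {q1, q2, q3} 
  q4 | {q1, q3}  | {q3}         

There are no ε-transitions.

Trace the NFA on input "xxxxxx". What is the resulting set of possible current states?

Start in {q1}.
Read 'x': {q1} → {q3, q4}.
Read 'x': {q3, q4} → {q1, q3}.
Read 'x': {q1, q3} → {q3, q4}.
Read 'x': {q3, q4} → {q1, q3}.
Read 'x': {q1, q3} → {q3, q4}.
Read 'x': {q3, q4} → {q1, q3}.

{q1, q3}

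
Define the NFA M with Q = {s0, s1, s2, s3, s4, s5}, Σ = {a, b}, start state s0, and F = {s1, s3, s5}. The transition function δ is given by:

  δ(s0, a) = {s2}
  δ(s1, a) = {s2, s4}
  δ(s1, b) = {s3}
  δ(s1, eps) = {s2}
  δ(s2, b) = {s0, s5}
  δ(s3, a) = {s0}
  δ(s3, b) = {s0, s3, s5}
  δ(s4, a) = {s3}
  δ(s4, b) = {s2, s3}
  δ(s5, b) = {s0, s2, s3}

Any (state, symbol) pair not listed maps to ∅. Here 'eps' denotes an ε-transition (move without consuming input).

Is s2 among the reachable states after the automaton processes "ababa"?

Start in {s0}.
Read 'a': s0→{s2}; now {s2}.
Read 'b': s2→{s0, s5}; now {s0, s5}.
Read 'a': s0→{s2}, s5→∅; now {s2}.
Read 'b': s2→{s0, s5}; now {s0, s5}.
Read 'a': s0→{s2}, s5→∅; now {s2}.
State s2 is in {s2}.

Yes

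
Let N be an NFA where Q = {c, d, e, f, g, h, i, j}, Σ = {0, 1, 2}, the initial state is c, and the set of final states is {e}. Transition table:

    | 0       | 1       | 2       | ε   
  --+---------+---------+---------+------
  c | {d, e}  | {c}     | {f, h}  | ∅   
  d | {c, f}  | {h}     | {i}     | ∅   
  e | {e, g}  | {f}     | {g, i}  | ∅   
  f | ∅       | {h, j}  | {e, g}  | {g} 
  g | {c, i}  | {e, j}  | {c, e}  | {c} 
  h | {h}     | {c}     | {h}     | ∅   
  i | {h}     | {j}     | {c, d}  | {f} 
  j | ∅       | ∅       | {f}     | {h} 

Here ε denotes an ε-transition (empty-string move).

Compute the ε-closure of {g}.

{c, g}

Begin with {g}.
ε-move g → c; add c.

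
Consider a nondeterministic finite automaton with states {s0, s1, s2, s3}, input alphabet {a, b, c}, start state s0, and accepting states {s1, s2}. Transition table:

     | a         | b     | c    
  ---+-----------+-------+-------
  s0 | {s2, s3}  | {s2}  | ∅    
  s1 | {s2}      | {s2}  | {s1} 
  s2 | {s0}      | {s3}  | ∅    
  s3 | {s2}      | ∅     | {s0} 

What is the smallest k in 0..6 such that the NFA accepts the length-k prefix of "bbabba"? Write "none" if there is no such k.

1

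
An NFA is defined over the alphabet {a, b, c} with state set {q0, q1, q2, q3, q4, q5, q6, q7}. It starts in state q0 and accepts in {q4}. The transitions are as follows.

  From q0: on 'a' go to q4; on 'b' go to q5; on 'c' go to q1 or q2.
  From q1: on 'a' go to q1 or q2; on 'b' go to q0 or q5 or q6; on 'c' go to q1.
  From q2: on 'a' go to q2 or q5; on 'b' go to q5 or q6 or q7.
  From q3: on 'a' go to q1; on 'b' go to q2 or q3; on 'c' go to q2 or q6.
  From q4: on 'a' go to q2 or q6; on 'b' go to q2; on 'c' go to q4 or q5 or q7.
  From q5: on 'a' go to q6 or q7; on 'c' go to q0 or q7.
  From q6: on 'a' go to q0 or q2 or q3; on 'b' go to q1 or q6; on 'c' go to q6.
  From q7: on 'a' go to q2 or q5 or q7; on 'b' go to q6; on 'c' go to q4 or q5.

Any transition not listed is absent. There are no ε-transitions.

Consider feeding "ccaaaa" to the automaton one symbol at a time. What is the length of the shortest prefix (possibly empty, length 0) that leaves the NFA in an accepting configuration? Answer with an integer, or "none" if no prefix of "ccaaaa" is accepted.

none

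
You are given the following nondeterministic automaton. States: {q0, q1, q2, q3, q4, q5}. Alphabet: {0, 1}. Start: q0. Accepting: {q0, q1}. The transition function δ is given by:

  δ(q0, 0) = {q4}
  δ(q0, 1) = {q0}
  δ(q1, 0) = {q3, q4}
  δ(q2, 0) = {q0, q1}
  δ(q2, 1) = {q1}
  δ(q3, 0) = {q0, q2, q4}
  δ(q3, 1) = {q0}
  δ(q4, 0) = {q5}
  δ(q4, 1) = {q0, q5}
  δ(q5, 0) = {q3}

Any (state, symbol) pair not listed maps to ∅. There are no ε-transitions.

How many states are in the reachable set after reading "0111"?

Start in {q0}.
Read '0': {q0} → {q4}.
Read '1': {q4} → {q0, q5}.
Read '1': {q0, q5} → {q0}.
Read '1': {q0} → {q0}.
That set has 1 state.

1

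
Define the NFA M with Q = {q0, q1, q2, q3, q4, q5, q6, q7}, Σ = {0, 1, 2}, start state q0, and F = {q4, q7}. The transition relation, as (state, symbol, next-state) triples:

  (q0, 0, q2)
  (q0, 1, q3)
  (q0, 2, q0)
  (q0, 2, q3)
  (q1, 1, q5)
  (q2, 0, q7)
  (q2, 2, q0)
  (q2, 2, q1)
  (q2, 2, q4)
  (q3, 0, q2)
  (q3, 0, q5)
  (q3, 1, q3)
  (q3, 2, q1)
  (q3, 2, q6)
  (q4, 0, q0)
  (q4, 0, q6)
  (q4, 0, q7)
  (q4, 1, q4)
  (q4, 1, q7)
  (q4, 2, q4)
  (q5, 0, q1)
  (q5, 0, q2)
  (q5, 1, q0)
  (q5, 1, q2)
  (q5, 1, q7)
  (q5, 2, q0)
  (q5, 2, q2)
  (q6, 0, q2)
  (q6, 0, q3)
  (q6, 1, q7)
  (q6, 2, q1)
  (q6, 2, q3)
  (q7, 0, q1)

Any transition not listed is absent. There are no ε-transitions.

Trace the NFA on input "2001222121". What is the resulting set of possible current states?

{q3, q4, q5, q7}

Start in {q0}.
Read '2': q0→{q0, q3}; now {q0, q3}.
Read '0': q0→{q2}, q3→{q2, q5}; now {q2, q5}.
Read '0': q2→{q7}, q5→{q1, q2}; now {q1, q2, q7}.
Read '1': q1→{q5}, q2→∅, q7→∅; now {q5}.
Read '2': q5→{q0, q2}; now {q0, q2}.
Read '2': q0→{q0, q3}, q2→{q0, q1, q4}; now {q0, q1, q3, q4}.
Read '2': q0→{q0, q3}, q1→∅, q3→{q1, q6}, q4→{q4}; now {q0, q1, q3, q4, q6}.
Read '1': q0→{q3}, q1→{q5}, q3→{q3}, q4→{q4, q7}, q6→{q7}; now {q3, q4, q5, q7}.
Read '2': q3→{q1, q6}, q4→{q4}, q5→{q0, q2}, q7→∅; now {q0, q1, q2, q4, q6}.
Read '1': q0→{q3}, q1→{q5}, q2→∅, q4→{q4, q7}, q6→{q7}; now {q3, q4, q5, q7}.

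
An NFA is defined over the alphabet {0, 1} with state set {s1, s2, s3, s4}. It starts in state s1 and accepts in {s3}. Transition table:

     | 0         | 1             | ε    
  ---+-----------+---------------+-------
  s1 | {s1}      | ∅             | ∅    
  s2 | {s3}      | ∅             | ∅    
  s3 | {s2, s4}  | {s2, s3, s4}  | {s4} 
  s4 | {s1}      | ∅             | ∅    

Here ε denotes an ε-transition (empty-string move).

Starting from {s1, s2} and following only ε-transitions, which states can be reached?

{s1, s2}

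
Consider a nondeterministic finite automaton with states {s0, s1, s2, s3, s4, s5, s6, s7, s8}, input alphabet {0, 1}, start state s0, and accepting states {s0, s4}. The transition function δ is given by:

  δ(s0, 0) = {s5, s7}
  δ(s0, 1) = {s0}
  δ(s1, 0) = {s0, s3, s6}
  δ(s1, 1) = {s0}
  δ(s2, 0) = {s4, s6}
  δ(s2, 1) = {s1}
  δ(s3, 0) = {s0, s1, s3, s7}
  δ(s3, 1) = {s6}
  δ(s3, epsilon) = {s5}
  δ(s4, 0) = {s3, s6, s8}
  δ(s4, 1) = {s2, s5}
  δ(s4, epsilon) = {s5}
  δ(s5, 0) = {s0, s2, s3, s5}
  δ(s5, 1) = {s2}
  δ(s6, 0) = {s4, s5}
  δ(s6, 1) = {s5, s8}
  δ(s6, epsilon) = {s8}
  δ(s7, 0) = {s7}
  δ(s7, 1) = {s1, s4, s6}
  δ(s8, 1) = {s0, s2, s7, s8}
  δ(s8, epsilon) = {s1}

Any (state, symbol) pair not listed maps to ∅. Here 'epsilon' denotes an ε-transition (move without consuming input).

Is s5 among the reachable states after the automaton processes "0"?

Yes

Start in {s0}.
Read '0': s0→{s5, s7}; now {s5, s7}.
State s5 is in {s5, s7}.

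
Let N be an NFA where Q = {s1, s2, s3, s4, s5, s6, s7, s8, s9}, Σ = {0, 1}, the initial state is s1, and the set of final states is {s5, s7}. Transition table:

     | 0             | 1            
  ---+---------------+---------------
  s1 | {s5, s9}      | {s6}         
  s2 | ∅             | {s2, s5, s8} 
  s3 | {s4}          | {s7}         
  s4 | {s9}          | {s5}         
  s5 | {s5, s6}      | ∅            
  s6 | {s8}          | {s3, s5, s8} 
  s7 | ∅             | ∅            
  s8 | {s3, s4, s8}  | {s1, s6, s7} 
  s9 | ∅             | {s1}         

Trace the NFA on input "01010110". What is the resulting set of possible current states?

{s8}

Start in {s1}.
Read '0': {s1} → {s5, s9}.
Read '1': {s5, s9} → {s1}.
Read '0': {s1} → {s5, s9}.
Read '1': {s5, s9} → {s1}.
Read '0': {s1} → {s5, s9}.
Read '1': {s5, s9} → {s1}.
Read '1': {s1} → {s6}.
Read '0': {s6} → {s8}.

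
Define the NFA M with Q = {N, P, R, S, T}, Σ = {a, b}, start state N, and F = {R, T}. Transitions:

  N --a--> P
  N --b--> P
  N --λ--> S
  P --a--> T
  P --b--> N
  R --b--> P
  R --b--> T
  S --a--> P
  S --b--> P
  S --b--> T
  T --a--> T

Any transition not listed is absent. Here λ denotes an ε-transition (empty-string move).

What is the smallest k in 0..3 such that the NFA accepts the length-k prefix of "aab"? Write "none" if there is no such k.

Start: ε-closure({N}) = {N, S}.
Read 'a': {N, S} → {P}.
Read 'a': {P} → {T}.
None of the earlier sets intersect F, but {T} does.

2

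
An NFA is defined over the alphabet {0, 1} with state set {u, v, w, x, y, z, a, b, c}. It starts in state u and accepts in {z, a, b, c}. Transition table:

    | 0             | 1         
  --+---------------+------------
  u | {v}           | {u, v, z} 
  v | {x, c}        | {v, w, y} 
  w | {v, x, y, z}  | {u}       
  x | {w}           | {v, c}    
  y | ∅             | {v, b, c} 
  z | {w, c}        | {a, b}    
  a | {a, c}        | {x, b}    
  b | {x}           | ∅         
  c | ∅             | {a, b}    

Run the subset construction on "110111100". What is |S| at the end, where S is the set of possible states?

Start in {u}.
Read '1': {u} → {u, v, z}.
Read '1': {u, v, z} → {u, v, w, y, z, a, b}.
Read '0': {u, v, w, y, z, a, b} → {v, w, x, y, z, a, c}.
Read '1': {v, w, x, y, z, a, c} → {u, v, w, x, y, a, b, c}.
Read '1': {u, v, w, x, y, a, b, c} → {u, v, w, x, y, z, a, b, c}.
Read '1': {u, v, w, x, y, z, a, b, c} → {u, v, w, x, y, z, a, b, c}.
Read '1': {u, v, w, x, y, z, a, b, c} → {u, v, w, x, y, z, a, b, c}.
Read '0': {u, v, w, x, y, z, a, b, c} → {v, w, x, y, z, a, c}.
Read '0': {v, w, x, y, z, a, c} → {v, w, x, y, z, a, c}.
That set has 7 states.

7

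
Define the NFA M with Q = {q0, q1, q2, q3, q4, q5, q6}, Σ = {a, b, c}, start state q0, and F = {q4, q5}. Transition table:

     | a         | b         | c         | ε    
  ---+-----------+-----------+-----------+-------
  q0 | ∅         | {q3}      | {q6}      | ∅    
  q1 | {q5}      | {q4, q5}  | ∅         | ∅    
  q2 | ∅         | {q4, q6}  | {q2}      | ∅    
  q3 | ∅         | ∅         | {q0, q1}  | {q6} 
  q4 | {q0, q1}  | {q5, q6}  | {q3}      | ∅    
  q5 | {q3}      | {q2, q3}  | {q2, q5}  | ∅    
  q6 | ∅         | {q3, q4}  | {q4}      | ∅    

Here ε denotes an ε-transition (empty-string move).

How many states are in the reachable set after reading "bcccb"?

Start in {q0}.
Read 'b': {q0} → {q3, q6}.
Read 'c': {q3, q6} → {q0, q1, q4}.
Read 'c': {q0, q1, q4} → {q3, q6}.
Read 'c': {q3, q6} → {q0, q1, q4}.
Read 'b': {q0, q1, q4} → {q3, q4, q5, q6}.
That set has 4 states.

4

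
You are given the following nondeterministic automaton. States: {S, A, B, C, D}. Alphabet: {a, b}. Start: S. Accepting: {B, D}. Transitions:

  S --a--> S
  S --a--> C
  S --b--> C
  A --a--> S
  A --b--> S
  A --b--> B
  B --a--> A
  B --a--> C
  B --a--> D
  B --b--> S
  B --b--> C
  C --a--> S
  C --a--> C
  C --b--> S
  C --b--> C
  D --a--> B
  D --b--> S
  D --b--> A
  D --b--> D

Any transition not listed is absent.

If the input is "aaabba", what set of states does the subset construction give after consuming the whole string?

{S, C}

Start in {S}.
Read 'a': {S} → {S, C}.
Read 'a': {S, C} → {S, C}.
Read 'a': {S, C} → {S, C}.
Read 'b': {S, C} → {S, C}.
Read 'b': {S, C} → {S, C}.
Read 'a': {S, C} → {S, C}.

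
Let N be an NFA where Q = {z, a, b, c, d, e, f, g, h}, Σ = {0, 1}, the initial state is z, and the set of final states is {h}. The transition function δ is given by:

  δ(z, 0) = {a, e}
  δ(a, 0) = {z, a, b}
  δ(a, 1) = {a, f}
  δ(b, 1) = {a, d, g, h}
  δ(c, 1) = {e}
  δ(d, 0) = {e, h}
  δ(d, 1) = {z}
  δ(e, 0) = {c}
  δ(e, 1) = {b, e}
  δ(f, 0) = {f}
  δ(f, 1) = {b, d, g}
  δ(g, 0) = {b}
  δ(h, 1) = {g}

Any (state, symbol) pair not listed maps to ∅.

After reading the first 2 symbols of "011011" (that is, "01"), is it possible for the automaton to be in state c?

Start in {z}.
Read '0': z→{a, e}; now {a, e}.
Read '1': a→{a, f}, e→{b, e}; now {a, b, e, f}.
State c is not in {a, b, e, f}.

No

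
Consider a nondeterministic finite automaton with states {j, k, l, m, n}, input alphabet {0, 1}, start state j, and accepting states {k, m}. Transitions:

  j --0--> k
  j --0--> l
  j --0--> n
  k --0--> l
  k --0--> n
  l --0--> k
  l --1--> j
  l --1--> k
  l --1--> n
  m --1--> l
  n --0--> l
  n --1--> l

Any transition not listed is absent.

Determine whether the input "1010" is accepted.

Start in {j}.
Read '1': j→∅; now ∅.
The set is empty and remains empty for the remaining 3 symbols.
The final set ∅ contains no accepting state.

No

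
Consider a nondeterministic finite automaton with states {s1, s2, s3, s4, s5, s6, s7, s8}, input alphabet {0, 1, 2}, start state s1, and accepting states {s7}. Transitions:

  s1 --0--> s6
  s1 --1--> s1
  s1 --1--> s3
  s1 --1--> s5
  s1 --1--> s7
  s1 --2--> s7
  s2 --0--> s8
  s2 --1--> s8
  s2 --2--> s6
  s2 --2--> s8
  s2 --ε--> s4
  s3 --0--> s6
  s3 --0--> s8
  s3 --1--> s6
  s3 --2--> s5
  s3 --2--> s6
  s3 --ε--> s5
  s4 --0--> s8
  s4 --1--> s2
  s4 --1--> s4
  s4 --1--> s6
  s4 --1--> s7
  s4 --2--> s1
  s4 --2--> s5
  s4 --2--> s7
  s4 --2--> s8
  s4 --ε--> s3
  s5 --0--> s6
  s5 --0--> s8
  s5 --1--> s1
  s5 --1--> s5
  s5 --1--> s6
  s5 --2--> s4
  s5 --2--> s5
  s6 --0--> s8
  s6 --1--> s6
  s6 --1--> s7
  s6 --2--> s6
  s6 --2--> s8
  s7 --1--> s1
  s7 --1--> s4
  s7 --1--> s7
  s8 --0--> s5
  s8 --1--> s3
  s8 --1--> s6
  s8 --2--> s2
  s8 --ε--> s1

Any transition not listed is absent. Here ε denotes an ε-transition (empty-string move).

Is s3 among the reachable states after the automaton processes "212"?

Start in {s1}.
Read '2': {s1} → {s7}.
Read '1': {s7} → {s1, s3, s4, s5, s7}.
Read '2': {s1, s3, s4, s5, s7} → {s1, s3, s4, s5, s6, s7, s8}.
State s3 is in {s1, s3, s4, s5, s6, s7, s8}.

Yes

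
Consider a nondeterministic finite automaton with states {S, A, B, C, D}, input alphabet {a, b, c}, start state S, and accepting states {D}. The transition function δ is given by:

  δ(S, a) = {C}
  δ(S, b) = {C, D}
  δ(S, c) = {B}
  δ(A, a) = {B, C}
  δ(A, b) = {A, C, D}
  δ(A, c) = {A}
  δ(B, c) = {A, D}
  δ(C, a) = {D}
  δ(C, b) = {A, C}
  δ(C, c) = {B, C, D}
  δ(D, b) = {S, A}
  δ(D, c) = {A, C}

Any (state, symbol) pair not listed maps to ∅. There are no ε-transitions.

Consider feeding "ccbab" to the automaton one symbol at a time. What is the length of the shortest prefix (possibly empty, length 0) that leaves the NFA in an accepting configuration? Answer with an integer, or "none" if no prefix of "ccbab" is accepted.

Start in {S}.
Read 'c': S→{B}; now {B}.
Read 'c': B→{A, D}; now {A, D}.
None of the earlier sets intersect F, but {A, D} does.

2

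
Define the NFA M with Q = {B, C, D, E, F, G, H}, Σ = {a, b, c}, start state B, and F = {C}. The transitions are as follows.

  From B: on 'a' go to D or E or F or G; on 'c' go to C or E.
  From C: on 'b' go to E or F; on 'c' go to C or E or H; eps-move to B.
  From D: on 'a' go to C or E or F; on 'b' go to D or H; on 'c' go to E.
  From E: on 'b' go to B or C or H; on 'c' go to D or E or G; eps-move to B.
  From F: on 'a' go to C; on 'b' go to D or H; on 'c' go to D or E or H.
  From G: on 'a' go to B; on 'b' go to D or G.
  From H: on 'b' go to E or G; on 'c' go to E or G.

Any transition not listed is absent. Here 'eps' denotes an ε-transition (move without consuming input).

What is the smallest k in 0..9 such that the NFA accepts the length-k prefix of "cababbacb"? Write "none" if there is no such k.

1

Start in {B}.
Read 'c': B→{C, E}; union {C, E}; ε-closure = {B, C, E}.
None of the earlier sets intersect F, but {B, C, E} does.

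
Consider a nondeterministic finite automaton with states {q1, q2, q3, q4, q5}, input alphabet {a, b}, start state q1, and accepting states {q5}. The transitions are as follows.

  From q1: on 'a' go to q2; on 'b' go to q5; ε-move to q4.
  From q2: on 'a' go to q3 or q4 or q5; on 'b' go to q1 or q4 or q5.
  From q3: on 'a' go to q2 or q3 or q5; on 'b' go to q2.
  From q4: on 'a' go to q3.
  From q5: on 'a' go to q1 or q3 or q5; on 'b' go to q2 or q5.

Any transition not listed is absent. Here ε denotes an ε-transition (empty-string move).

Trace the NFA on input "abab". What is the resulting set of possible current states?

{q1, q2, q4, q5}

Start: ε-closure({q1}) = {q1, q4}.
Read 'a': q1→{q2}, q4→{q3}; now {q2, q3}.
Read 'b': q2→{q1, q4, q5}, q3→{q2}; now {q1, q2, q4, q5}.
Read 'a': q1→{q2}, q2→{q3, q4, q5}, q4→{q3}, q5→{q1, q3, q5}; now {q1, q2, q3, q4, q5}.
Read 'b': q1→{q5}, q2→{q1, q4, q5}, q3→{q2}, q4→∅, q5→{q2, q5}; now {q1, q2, q4, q5}.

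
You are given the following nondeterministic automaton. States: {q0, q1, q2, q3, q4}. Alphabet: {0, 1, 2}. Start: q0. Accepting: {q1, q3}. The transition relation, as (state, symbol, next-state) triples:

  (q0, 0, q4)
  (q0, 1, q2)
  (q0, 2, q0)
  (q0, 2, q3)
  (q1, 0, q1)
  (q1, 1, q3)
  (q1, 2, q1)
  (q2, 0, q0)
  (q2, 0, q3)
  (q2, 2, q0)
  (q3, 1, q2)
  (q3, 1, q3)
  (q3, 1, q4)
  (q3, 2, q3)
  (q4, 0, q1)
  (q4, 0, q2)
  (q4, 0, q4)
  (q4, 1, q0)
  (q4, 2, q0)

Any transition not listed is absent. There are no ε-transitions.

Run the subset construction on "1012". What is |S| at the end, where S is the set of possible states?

2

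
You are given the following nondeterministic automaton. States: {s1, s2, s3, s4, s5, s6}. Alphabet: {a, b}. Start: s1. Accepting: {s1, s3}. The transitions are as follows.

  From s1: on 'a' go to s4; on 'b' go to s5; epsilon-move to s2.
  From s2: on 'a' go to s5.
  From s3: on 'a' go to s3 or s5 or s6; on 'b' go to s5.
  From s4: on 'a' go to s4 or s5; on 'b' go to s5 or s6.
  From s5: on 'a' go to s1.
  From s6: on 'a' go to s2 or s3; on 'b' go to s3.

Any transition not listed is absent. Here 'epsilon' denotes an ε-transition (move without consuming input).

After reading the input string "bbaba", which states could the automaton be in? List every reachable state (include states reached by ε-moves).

∅

Start: ε-closure({s1}) = {s1, s2}.
Read 'b': s1→{s5}, s2→∅; now {s5}.
Read 'b': s5→∅; now ∅.
The set is empty and remains empty for the remaining 3 symbols.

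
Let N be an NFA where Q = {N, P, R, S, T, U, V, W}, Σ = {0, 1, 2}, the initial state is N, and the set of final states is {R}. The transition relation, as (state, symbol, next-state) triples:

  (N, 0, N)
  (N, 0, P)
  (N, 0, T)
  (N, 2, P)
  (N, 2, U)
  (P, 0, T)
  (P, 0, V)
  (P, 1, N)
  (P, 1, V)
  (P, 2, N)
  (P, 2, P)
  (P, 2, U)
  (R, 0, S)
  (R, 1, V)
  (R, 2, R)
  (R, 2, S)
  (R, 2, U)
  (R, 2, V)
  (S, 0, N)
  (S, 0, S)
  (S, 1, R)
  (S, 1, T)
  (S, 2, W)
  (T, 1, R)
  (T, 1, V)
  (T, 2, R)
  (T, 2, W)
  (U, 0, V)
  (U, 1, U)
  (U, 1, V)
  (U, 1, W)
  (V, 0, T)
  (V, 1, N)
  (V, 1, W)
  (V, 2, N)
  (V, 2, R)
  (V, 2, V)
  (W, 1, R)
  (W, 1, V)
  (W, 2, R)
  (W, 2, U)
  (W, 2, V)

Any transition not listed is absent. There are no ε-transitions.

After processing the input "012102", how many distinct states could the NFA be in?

Start in {N}.
Read '0': N→{N, P, T}; now {N, P, T}.
Read '1': N→∅, P→{N, V}, T→{R, V}; now {N, R, V}.
Read '2': N→{P, U}, R→{R, S, U, V}, V→{N, R, V}; now {N, P, R, S, U, V}.
Read '1': N→∅, P→{N, V}, R→{V}, S→{R, T}, U→{U, V, W}, V→{N, W}; now {N, R, T, U, V, W}.
Read '0': N→{N, P, T}, R→{S}, T→∅, U→{V}, V→{T}, W→∅; now {N, P, S, T, V}.
Read '2': N→{P, U}, P→{N, P, U}, S→{W}, T→{R, W}, V→{N, R, V}; now {N, P, R, U, V, W}.
That set has 6 states.

6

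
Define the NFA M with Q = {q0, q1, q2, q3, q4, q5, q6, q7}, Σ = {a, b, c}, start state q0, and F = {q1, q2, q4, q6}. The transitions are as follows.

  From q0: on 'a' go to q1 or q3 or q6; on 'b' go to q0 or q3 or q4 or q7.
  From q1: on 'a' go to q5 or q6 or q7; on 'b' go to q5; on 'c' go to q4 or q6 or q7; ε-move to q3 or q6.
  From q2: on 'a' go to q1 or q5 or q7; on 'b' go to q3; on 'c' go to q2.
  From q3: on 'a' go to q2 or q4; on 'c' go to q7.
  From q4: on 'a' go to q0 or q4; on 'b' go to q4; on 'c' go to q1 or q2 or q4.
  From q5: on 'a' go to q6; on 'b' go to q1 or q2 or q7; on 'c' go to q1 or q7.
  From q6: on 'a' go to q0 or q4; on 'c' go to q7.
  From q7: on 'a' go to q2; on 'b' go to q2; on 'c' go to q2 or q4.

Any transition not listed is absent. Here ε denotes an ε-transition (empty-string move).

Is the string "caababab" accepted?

Start in {q0}.
Read 'c': q0→∅; now ∅.
The set is empty and remains empty for the remaining 7 symbols.
The final set ∅ contains no accepting state.

No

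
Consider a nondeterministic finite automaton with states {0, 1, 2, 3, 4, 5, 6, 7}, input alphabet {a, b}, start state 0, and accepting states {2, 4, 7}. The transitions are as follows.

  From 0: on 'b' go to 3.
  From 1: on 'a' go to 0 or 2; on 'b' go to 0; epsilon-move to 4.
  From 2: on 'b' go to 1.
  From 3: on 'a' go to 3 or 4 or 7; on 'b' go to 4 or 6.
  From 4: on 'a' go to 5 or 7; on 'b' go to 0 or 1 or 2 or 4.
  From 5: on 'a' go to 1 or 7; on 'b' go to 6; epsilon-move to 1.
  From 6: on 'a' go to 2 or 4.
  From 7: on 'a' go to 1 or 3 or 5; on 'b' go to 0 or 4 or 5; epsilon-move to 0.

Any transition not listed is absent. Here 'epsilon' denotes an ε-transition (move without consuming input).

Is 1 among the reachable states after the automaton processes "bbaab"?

Start in {0}.
Read 'b': {0} → {3}.
Read 'b': {3} → {4, 6}.
Read 'a': {4, 6} → {0, 1, 2, 4, 5, 7}.
Read 'a': {0, 1, 2, 4, 5, 7} → {0, 1, 2, 3, 4, 5, 7}.
Read 'b': {0, 1, 2, 3, 4, 5, 7} → {0, 1, 2, 3, 4, 5, 6}.
State 1 is in {0, 1, 2, 3, 4, 5, 6}.

Yes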